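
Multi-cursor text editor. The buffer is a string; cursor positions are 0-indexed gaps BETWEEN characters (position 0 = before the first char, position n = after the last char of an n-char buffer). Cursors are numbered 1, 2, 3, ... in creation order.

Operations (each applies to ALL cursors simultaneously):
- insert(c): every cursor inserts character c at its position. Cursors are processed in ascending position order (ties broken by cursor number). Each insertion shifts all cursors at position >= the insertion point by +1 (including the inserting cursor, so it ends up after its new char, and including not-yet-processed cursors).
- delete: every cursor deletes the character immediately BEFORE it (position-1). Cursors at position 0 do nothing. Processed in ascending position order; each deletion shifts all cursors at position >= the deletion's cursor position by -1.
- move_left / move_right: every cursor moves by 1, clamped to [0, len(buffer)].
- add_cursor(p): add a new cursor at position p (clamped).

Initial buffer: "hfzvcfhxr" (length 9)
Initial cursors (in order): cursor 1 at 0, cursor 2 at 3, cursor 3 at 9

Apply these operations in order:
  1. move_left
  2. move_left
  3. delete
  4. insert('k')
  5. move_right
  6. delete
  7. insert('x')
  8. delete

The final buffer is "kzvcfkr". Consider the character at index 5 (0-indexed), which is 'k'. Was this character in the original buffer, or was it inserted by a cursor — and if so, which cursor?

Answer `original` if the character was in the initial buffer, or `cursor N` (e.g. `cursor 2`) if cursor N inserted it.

After op 1 (move_left): buffer="hfzvcfhxr" (len 9), cursors c1@0 c2@2 c3@8, authorship .........
After op 2 (move_left): buffer="hfzvcfhxr" (len 9), cursors c1@0 c2@1 c3@7, authorship .........
After op 3 (delete): buffer="fzvcfxr" (len 7), cursors c1@0 c2@0 c3@5, authorship .......
After op 4 (insert('k')): buffer="kkfzvcfkxr" (len 10), cursors c1@2 c2@2 c3@8, authorship 12.....3..
After op 5 (move_right): buffer="kkfzvcfkxr" (len 10), cursors c1@3 c2@3 c3@9, authorship 12.....3..
After op 6 (delete): buffer="kzvcfkr" (len 7), cursors c1@1 c2@1 c3@6, authorship 1....3.
After op 7 (insert('x')): buffer="kxxzvcfkxr" (len 10), cursors c1@3 c2@3 c3@9, authorship 112....33.
After op 8 (delete): buffer="kzvcfkr" (len 7), cursors c1@1 c2@1 c3@6, authorship 1....3.
Authorship (.=original, N=cursor N): 1 . . . . 3 .
Index 5: author = 3

Answer: cursor 3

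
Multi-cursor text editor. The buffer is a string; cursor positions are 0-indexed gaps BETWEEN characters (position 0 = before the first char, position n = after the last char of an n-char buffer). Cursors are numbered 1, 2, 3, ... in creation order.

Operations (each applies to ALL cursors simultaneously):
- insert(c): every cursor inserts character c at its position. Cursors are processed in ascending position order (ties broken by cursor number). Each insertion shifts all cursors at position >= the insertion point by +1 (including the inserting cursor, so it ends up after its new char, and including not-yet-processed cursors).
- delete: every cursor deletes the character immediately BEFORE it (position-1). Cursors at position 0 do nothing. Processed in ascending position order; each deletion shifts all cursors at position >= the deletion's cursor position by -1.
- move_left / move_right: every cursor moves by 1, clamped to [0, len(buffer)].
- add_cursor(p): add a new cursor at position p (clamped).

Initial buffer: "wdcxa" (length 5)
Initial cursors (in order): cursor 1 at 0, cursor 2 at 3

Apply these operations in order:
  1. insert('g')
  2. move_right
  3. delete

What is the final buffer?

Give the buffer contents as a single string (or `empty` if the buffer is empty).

Answer: gdcga

Derivation:
After op 1 (insert('g')): buffer="gwdcgxa" (len 7), cursors c1@1 c2@5, authorship 1...2..
After op 2 (move_right): buffer="gwdcgxa" (len 7), cursors c1@2 c2@6, authorship 1...2..
After op 3 (delete): buffer="gdcga" (len 5), cursors c1@1 c2@4, authorship 1..2.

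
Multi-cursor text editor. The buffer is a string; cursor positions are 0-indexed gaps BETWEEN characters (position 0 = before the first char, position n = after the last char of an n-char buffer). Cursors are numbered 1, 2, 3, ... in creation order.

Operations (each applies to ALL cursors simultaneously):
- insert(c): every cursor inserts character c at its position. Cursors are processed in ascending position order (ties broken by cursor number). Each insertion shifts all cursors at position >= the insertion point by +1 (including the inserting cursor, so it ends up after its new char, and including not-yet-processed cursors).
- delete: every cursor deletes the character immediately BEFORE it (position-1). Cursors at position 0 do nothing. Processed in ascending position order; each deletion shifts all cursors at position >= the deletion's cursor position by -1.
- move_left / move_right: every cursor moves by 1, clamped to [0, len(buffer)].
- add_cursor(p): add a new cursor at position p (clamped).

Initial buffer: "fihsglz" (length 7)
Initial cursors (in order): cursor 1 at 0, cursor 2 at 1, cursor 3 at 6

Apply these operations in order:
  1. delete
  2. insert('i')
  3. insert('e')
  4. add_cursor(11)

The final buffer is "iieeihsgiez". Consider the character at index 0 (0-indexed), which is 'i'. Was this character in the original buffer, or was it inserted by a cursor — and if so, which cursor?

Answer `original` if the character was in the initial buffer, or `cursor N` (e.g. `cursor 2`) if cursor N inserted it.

Answer: cursor 1

Derivation:
After op 1 (delete): buffer="ihsgz" (len 5), cursors c1@0 c2@0 c3@4, authorship .....
After op 2 (insert('i')): buffer="iiihsgiz" (len 8), cursors c1@2 c2@2 c3@7, authorship 12....3.
After op 3 (insert('e')): buffer="iieeihsgiez" (len 11), cursors c1@4 c2@4 c3@10, authorship 1212....33.
After op 4 (add_cursor(11)): buffer="iieeihsgiez" (len 11), cursors c1@4 c2@4 c3@10 c4@11, authorship 1212....33.
Authorship (.=original, N=cursor N): 1 2 1 2 . . . . 3 3 .
Index 0: author = 1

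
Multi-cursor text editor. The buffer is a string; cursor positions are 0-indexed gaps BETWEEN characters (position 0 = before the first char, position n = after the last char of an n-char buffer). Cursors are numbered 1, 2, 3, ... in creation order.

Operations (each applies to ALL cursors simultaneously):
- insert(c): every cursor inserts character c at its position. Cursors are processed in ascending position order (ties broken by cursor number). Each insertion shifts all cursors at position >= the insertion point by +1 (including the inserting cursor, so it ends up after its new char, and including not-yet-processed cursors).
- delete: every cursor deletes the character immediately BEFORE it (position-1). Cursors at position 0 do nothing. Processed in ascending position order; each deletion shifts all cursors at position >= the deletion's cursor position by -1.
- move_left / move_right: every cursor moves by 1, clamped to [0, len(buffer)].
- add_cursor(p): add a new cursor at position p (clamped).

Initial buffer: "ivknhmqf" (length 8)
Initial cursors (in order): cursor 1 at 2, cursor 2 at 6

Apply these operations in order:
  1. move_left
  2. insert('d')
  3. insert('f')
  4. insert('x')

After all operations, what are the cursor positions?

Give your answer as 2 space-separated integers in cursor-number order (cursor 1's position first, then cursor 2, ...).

After op 1 (move_left): buffer="ivknhmqf" (len 8), cursors c1@1 c2@5, authorship ........
After op 2 (insert('d')): buffer="idvknhdmqf" (len 10), cursors c1@2 c2@7, authorship .1....2...
After op 3 (insert('f')): buffer="idfvknhdfmqf" (len 12), cursors c1@3 c2@9, authorship .11....22...
After op 4 (insert('x')): buffer="idfxvknhdfxmqf" (len 14), cursors c1@4 c2@11, authorship .111....222...

Answer: 4 11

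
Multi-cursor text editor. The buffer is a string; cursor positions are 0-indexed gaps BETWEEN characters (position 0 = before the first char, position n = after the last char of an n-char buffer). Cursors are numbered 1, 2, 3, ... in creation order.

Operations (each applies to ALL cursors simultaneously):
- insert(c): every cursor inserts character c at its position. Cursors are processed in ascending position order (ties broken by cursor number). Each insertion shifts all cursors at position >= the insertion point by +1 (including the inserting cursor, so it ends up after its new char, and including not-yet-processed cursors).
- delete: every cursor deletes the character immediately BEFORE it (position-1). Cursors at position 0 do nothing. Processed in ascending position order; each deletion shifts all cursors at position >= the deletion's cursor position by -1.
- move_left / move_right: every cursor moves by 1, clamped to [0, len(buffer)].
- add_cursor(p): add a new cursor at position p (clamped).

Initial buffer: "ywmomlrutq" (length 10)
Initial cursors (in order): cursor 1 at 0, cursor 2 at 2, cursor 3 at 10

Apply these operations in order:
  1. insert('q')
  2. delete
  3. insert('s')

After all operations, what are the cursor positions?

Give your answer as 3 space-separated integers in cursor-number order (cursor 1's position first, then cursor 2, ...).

Answer: 1 4 13

Derivation:
After op 1 (insert('q')): buffer="qywqmomlrutqq" (len 13), cursors c1@1 c2@4 c3@13, authorship 1..2........3
After op 2 (delete): buffer="ywmomlrutq" (len 10), cursors c1@0 c2@2 c3@10, authorship ..........
After op 3 (insert('s')): buffer="sywsmomlrutqs" (len 13), cursors c1@1 c2@4 c3@13, authorship 1..2........3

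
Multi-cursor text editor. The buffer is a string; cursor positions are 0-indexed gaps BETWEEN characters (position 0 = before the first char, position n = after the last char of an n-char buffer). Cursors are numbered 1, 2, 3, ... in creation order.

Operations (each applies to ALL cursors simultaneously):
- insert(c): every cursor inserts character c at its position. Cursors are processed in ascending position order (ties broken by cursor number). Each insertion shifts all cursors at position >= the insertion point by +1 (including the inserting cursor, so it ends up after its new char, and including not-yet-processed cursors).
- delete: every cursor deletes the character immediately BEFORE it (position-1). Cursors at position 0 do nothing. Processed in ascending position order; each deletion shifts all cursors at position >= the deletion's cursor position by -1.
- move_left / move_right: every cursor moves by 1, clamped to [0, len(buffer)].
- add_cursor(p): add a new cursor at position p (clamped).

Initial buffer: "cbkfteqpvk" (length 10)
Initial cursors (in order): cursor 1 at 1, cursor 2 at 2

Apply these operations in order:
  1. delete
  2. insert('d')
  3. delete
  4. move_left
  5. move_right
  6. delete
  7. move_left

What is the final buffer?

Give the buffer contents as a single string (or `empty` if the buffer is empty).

Answer: fteqpvk

Derivation:
After op 1 (delete): buffer="kfteqpvk" (len 8), cursors c1@0 c2@0, authorship ........
After op 2 (insert('d')): buffer="ddkfteqpvk" (len 10), cursors c1@2 c2@2, authorship 12........
After op 3 (delete): buffer="kfteqpvk" (len 8), cursors c1@0 c2@0, authorship ........
After op 4 (move_left): buffer="kfteqpvk" (len 8), cursors c1@0 c2@0, authorship ........
After op 5 (move_right): buffer="kfteqpvk" (len 8), cursors c1@1 c2@1, authorship ........
After op 6 (delete): buffer="fteqpvk" (len 7), cursors c1@0 c2@0, authorship .......
After op 7 (move_left): buffer="fteqpvk" (len 7), cursors c1@0 c2@0, authorship .......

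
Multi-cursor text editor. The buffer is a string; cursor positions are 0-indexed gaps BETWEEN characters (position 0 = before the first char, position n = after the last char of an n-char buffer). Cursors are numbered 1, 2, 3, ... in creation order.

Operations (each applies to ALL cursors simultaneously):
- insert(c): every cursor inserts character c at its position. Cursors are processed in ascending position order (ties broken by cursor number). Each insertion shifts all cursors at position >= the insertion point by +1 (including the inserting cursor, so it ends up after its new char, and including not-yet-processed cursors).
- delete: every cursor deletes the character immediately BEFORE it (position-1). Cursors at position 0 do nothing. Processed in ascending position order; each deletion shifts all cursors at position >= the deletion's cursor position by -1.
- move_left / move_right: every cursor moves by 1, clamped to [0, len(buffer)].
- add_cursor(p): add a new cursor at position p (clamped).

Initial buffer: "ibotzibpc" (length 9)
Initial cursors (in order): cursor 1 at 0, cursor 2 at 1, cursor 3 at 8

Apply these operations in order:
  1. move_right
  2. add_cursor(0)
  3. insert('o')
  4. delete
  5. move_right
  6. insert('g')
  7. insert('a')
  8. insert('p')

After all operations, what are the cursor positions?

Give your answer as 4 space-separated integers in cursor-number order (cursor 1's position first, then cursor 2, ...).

Answer: 8 12 21 4

Derivation:
After op 1 (move_right): buffer="ibotzibpc" (len 9), cursors c1@1 c2@2 c3@9, authorship .........
After op 2 (add_cursor(0)): buffer="ibotzibpc" (len 9), cursors c4@0 c1@1 c2@2 c3@9, authorship .........
After op 3 (insert('o')): buffer="oiobootzibpco" (len 13), cursors c4@1 c1@3 c2@5 c3@13, authorship 4.1.2.......3
After op 4 (delete): buffer="ibotzibpc" (len 9), cursors c4@0 c1@1 c2@2 c3@9, authorship .........
After op 5 (move_right): buffer="ibotzibpc" (len 9), cursors c4@1 c1@2 c2@3 c3@9, authorship .........
After op 6 (insert('g')): buffer="igbgogtzibpcg" (len 13), cursors c4@2 c1@4 c2@6 c3@13, authorship .4.1.2......3
After op 7 (insert('a')): buffer="igabgaogatzibpcga" (len 17), cursors c4@3 c1@6 c2@9 c3@17, authorship .44.11.22......33
After op 8 (insert('p')): buffer="igapbgapogaptzibpcgap" (len 21), cursors c4@4 c1@8 c2@12 c3@21, authorship .444.111.222......333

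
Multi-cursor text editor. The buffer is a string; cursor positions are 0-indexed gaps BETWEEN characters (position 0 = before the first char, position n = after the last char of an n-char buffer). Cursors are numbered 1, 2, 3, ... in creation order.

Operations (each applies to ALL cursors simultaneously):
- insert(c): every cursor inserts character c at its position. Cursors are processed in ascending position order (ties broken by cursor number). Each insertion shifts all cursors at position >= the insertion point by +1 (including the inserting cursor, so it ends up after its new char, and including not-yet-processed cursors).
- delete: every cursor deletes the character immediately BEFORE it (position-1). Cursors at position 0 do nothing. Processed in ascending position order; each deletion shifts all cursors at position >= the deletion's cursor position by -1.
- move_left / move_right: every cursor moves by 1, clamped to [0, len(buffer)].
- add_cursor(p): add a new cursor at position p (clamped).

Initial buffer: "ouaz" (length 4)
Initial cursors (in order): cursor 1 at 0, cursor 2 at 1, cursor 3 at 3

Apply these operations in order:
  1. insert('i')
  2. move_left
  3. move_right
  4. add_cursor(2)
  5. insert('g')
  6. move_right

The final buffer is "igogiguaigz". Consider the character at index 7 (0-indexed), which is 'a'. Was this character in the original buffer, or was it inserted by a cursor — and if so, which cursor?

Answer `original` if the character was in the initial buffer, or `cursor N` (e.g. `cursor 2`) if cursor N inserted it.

After op 1 (insert('i')): buffer="ioiuaiz" (len 7), cursors c1@1 c2@3 c3@6, authorship 1.2..3.
After op 2 (move_left): buffer="ioiuaiz" (len 7), cursors c1@0 c2@2 c3@5, authorship 1.2..3.
After op 3 (move_right): buffer="ioiuaiz" (len 7), cursors c1@1 c2@3 c3@6, authorship 1.2..3.
After op 4 (add_cursor(2)): buffer="ioiuaiz" (len 7), cursors c1@1 c4@2 c2@3 c3@6, authorship 1.2..3.
After op 5 (insert('g')): buffer="igogiguaigz" (len 11), cursors c1@2 c4@4 c2@6 c3@10, authorship 11.422..33.
After op 6 (move_right): buffer="igogiguaigz" (len 11), cursors c1@3 c4@5 c2@7 c3@11, authorship 11.422..33.
Authorship (.=original, N=cursor N): 1 1 . 4 2 2 . . 3 3 .
Index 7: author = original

Answer: original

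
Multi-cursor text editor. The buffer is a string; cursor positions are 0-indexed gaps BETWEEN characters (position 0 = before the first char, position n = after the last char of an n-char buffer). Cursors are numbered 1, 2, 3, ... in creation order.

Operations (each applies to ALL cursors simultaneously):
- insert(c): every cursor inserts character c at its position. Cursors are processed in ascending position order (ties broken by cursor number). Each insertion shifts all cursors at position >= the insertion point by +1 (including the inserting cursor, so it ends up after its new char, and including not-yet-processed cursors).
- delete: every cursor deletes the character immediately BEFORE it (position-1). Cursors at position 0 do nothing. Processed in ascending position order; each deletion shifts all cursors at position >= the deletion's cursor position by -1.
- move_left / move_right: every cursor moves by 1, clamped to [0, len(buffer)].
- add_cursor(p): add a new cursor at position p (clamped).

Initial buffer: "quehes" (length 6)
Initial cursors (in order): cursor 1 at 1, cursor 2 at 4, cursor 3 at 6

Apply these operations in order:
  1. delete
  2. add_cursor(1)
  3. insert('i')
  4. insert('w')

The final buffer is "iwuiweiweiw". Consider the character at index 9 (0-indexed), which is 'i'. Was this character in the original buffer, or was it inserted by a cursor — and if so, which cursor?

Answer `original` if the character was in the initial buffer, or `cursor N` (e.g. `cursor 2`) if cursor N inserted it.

After op 1 (delete): buffer="uee" (len 3), cursors c1@0 c2@2 c3@3, authorship ...
After op 2 (add_cursor(1)): buffer="uee" (len 3), cursors c1@0 c4@1 c2@2 c3@3, authorship ...
After op 3 (insert('i')): buffer="iuieiei" (len 7), cursors c1@1 c4@3 c2@5 c3@7, authorship 1.4.2.3
After op 4 (insert('w')): buffer="iwuiweiweiw" (len 11), cursors c1@2 c4@5 c2@8 c3@11, authorship 11.44.22.33
Authorship (.=original, N=cursor N): 1 1 . 4 4 . 2 2 . 3 3
Index 9: author = 3

Answer: cursor 3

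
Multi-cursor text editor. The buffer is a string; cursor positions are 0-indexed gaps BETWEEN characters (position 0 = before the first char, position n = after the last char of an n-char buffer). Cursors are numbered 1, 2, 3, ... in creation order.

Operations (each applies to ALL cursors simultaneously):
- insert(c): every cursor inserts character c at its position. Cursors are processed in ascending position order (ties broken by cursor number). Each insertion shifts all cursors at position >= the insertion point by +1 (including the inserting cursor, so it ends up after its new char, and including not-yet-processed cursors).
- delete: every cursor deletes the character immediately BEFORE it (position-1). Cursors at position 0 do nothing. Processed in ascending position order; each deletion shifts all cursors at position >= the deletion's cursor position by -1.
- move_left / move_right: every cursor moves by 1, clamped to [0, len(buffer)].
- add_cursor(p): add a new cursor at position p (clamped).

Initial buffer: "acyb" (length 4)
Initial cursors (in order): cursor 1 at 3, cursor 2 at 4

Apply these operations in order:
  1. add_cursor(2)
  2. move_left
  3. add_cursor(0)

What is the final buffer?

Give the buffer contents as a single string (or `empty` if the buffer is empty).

Answer: acyb

Derivation:
After op 1 (add_cursor(2)): buffer="acyb" (len 4), cursors c3@2 c1@3 c2@4, authorship ....
After op 2 (move_left): buffer="acyb" (len 4), cursors c3@1 c1@2 c2@3, authorship ....
After op 3 (add_cursor(0)): buffer="acyb" (len 4), cursors c4@0 c3@1 c1@2 c2@3, authorship ....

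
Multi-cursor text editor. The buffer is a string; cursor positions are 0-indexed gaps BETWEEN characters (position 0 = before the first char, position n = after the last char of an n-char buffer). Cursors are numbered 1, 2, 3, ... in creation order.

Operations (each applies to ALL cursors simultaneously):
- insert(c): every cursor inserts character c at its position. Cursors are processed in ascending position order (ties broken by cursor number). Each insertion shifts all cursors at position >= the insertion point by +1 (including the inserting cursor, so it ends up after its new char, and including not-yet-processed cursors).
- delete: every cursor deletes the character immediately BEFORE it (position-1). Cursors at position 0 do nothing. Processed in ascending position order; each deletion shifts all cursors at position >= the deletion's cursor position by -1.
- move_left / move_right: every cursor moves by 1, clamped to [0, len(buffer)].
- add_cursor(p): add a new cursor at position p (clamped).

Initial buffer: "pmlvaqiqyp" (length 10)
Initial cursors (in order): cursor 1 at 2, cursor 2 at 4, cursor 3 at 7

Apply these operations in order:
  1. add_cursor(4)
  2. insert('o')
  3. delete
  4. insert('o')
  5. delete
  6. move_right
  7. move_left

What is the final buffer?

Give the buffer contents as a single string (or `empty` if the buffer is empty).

Answer: pmlvaqiqyp

Derivation:
After op 1 (add_cursor(4)): buffer="pmlvaqiqyp" (len 10), cursors c1@2 c2@4 c4@4 c3@7, authorship ..........
After op 2 (insert('o')): buffer="pmolvooaqioqyp" (len 14), cursors c1@3 c2@7 c4@7 c3@11, authorship ..1..24...3...
After op 3 (delete): buffer="pmlvaqiqyp" (len 10), cursors c1@2 c2@4 c4@4 c3@7, authorship ..........
After op 4 (insert('o')): buffer="pmolvooaqioqyp" (len 14), cursors c1@3 c2@7 c4@7 c3@11, authorship ..1..24...3...
After op 5 (delete): buffer="pmlvaqiqyp" (len 10), cursors c1@2 c2@4 c4@4 c3@7, authorship ..........
After op 6 (move_right): buffer="pmlvaqiqyp" (len 10), cursors c1@3 c2@5 c4@5 c3@8, authorship ..........
After op 7 (move_left): buffer="pmlvaqiqyp" (len 10), cursors c1@2 c2@4 c4@4 c3@7, authorship ..........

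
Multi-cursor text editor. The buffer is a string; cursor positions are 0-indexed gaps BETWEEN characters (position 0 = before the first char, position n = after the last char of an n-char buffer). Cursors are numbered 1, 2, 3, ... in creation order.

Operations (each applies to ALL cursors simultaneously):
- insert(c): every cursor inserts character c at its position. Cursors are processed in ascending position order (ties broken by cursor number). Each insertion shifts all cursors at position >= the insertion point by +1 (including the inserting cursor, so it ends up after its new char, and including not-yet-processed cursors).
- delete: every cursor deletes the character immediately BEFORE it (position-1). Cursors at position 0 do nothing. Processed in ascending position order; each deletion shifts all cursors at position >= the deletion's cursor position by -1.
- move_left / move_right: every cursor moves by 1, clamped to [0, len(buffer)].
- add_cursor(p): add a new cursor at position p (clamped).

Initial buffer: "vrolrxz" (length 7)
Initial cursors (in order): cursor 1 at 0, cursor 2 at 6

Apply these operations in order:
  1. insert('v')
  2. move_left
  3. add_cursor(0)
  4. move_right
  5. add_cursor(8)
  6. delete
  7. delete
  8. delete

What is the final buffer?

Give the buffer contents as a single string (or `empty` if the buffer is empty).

Answer: vz

Derivation:
After op 1 (insert('v')): buffer="vvrolrxvz" (len 9), cursors c1@1 c2@8, authorship 1......2.
After op 2 (move_left): buffer="vvrolrxvz" (len 9), cursors c1@0 c2@7, authorship 1......2.
After op 3 (add_cursor(0)): buffer="vvrolrxvz" (len 9), cursors c1@0 c3@0 c2@7, authorship 1......2.
After op 4 (move_right): buffer="vvrolrxvz" (len 9), cursors c1@1 c3@1 c2@8, authorship 1......2.
After op 5 (add_cursor(8)): buffer="vvrolrxvz" (len 9), cursors c1@1 c3@1 c2@8 c4@8, authorship 1......2.
After op 6 (delete): buffer="vrolrz" (len 6), cursors c1@0 c3@0 c2@5 c4@5, authorship ......
After op 7 (delete): buffer="vroz" (len 4), cursors c1@0 c3@0 c2@3 c4@3, authorship ....
After op 8 (delete): buffer="vz" (len 2), cursors c1@0 c3@0 c2@1 c4@1, authorship ..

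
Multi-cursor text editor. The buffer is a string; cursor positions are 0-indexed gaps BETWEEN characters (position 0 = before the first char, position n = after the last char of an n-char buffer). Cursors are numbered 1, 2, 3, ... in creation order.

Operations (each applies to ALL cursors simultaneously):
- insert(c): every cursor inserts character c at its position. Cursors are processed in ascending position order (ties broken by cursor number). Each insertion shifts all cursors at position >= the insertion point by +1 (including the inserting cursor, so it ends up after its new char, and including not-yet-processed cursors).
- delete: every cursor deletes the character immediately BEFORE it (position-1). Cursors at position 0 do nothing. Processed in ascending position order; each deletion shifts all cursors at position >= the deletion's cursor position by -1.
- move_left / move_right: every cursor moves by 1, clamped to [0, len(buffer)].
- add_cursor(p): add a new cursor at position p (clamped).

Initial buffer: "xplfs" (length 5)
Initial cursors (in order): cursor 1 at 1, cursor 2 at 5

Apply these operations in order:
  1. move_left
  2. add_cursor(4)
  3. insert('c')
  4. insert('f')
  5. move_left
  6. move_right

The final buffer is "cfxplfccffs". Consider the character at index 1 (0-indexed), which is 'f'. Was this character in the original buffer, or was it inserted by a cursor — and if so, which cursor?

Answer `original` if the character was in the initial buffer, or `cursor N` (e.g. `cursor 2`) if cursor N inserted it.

Answer: cursor 1

Derivation:
After op 1 (move_left): buffer="xplfs" (len 5), cursors c1@0 c2@4, authorship .....
After op 2 (add_cursor(4)): buffer="xplfs" (len 5), cursors c1@0 c2@4 c3@4, authorship .....
After op 3 (insert('c')): buffer="cxplfccs" (len 8), cursors c1@1 c2@7 c3@7, authorship 1....23.
After op 4 (insert('f')): buffer="cfxplfccffs" (len 11), cursors c1@2 c2@10 c3@10, authorship 11....2323.
After op 5 (move_left): buffer="cfxplfccffs" (len 11), cursors c1@1 c2@9 c3@9, authorship 11....2323.
After op 6 (move_right): buffer="cfxplfccffs" (len 11), cursors c1@2 c2@10 c3@10, authorship 11....2323.
Authorship (.=original, N=cursor N): 1 1 . . . . 2 3 2 3 .
Index 1: author = 1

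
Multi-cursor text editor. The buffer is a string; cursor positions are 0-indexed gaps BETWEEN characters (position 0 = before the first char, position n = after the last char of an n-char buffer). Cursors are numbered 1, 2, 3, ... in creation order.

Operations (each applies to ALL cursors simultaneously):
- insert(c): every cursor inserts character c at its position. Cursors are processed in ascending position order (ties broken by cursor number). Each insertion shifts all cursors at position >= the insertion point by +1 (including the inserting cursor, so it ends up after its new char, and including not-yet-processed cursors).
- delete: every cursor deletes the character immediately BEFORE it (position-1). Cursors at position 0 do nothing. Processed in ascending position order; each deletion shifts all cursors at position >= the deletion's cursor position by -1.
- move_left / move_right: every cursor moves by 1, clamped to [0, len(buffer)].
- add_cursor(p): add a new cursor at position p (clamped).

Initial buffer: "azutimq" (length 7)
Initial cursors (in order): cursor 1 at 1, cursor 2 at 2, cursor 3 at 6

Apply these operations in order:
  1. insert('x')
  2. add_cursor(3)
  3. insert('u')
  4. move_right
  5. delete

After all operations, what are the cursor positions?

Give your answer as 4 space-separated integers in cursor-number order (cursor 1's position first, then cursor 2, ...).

After op 1 (insert('x')): buffer="axzxutimxq" (len 10), cursors c1@2 c2@4 c3@9, authorship .1.2....3.
After op 2 (add_cursor(3)): buffer="axzxutimxq" (len 10), cursors c1@2 c4@3 c2@4 c3@9, authorship .1.2....3.
After op 3 (insert('u')): buffer="axuzuxuutimxuq" (len 14), cursors c1@3 c4@5 c2@7 c3@13, authorship .11.422....33.
After op 4 (move_right): buffer="axuzuxuutimxuq" (len 14), cursors c1@4 c4@6 c2@8 c3@14, authorship .11.422....33.
After op 5 (delete): buffer="axuuutimxu" (len 10), cursors c1@3 c4@4 c2@5 c3@10, authorship .1142...33

Answer: 3 5 10 4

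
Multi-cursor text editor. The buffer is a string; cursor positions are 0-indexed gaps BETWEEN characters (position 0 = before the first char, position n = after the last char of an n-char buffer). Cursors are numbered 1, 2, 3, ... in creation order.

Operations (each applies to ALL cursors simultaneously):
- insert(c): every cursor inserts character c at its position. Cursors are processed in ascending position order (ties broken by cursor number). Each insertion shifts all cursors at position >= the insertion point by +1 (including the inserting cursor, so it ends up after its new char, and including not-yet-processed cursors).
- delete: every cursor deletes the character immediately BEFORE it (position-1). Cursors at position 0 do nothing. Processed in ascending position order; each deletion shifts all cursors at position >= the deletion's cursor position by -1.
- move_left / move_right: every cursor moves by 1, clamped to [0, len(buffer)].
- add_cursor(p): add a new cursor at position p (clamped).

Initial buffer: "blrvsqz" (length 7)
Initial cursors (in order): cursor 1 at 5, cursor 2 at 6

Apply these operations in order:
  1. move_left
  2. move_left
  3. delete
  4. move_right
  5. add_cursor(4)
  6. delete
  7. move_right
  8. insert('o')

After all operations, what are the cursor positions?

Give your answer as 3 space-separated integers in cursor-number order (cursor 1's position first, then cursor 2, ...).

After op 1 (move_left): buffer="blrvsqz" (len 7), cursors c1@4 c2@5, authorship .......
After op 2 (move_left): buffer="blrvsqz" (len 7), cursors c1@3 c2@4, authorship .......
After op 3 (delete): buffer="blsqz" (len 5), cursors c1@2 c2@2, authorship .....
After op 4 (move_right): buffer="blsqz" (len 5), cursors c1@3 c2@3, authorship .....
After op 5 (add_cursor(4)): buffer="blsqz" (len 5), cursors c1@3 c2@3 c3@4, authorship .....
After op 6 (delete): buffer="bz" (len 2), cursors c1@1 c2@1 c3@1, authorship ..
After op 7 (move_right): buffer="bz" (len 2), cursors c1@2 c2@2 c3@2, authorship ..
After op 8 (insert('o')): buffer="bzooo" (len 5), cursors c1@5 c2@5 c3@5, authorship ..123

Answer: 5 5 5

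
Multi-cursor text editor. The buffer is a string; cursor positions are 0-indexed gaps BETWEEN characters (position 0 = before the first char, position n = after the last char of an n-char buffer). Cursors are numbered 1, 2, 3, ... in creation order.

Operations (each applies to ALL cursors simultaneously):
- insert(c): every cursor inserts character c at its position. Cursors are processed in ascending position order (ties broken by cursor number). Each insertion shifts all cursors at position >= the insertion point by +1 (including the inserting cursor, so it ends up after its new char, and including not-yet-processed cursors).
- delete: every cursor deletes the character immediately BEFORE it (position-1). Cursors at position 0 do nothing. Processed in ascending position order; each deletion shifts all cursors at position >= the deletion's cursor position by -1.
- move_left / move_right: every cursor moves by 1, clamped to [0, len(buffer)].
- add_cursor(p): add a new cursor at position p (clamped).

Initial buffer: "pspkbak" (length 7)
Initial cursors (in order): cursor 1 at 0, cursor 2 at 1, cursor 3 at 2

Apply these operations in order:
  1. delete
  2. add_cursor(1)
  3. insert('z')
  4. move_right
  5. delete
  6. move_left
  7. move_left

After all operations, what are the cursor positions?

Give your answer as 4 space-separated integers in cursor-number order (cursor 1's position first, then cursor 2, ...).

After op 1 (delete): buffer="pkbak" (len 5), cursors c1@0 c2@0 c3@0, authorship .....
After op 2 (add_cursor(1)): buffer="pkbak" (len 5), cursors c1@0 c2@0 c3@0 c4@1, authorship .....
After op 3 (insert('z')): buffer="zzzpzkbak" (len 9), cursors c1@3 c2@3 c3@3 c4@5, authorship 123.4....
After op 4 (move_right): buffer="zzzpzkbak" (len 9), cursors c1@4 c2@4 c3@4 c4@6, authorship 123.4....
After op 5 (delete): buffer="zzbak" (len 5), cursors c1@1 c2@1 c3@1 c4@2, authorship 14...
After op 6 (move_left): buffer="zzbak" (len 5), cursors c1@0 c2@0 c3@0 c4@1, authorship 14...
After op 7 (move_left): buffer="zzbak" (len 5), cursors c1@0 c2@0 c3@0 c4@0, authorship 14...

Answer: 0 0 0 0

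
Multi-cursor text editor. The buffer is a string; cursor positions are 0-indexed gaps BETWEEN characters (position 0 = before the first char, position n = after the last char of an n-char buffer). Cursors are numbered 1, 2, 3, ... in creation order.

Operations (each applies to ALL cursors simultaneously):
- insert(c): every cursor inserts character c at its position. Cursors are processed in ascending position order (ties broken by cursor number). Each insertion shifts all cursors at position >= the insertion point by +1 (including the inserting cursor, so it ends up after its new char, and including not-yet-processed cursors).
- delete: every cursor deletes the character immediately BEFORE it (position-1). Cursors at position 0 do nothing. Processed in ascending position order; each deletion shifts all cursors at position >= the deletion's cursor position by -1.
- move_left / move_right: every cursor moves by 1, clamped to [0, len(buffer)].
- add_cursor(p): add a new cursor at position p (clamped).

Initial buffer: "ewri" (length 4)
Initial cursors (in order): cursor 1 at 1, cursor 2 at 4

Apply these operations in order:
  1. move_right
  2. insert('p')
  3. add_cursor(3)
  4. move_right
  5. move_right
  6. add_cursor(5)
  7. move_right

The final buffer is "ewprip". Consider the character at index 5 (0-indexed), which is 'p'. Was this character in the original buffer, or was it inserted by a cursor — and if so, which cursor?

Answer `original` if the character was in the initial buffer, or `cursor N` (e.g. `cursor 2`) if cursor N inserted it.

Answer: cursor 2

Derivation:
After op 1 (move_right): buffer="ewri" (len 4), cursors c1@2 c2@4, authorship ....
After op 2 (insert('p')): buffer="ewprip" (len 6), cursors c1@3 c2@6, authorship ..1..2
After op 3 (add_cursor(3)): buffer="ewprip" (len 6), cursors c1@3 c3@3 c2@6, authorship ..1..2
After op 4 (move_right): buffer="ewprip" (len 6), cursors c1@4 c3@4 c2@6, authorship ..1..2
After op 5 (move_right): buffer="ewprip" (len 6), cursors c1@5 c3@5 c2@6, authorship ..1..2
After op 6 (add_cursor(5)): buffer="ewprip" (len 6), cursors c1@5 c3@5 c4@5 c2@6, authorship ..1..2
After op 7 (move_right): buffer="ewprip" (len 6), cursors c1@6 c2@6 c3@6 c4@6, authorship ..1..2
Authorship (.=original, N=cursor N): . . 1 . . 2
Index 5: author = 2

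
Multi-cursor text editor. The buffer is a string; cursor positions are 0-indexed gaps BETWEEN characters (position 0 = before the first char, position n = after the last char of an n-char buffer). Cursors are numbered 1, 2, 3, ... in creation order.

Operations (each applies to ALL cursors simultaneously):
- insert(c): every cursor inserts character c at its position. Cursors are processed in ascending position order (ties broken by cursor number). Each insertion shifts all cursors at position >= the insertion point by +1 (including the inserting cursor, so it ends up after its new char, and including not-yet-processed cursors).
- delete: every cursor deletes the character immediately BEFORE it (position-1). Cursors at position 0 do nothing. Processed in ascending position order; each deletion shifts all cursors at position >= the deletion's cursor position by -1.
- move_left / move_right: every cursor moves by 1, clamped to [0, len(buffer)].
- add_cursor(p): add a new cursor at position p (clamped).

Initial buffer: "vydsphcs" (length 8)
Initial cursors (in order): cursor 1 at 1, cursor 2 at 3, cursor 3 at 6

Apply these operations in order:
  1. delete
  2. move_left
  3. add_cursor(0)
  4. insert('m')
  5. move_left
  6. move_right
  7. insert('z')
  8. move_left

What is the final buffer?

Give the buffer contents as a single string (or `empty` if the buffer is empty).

After op 1 (delete): buffer="yspcs" (len 5), cursors c1@0 c2@1 c3@3, authorship .....
After op 2 (move_left): buffer="yspcs" (len 5), cursors c1@0 c2@0 c3@2, authorship .....
After op 3 (add_cursor(0)): buffer="yspcs" (len 5), cursors c1@0 c2@0 c4@0 c3@2, authorship .....
After op 4 (insert('m')): buffer="mmmysmpcs" (len 9), cursors c1@3 c2@3 c4@3 c3@6, authorship 124..3...
After op 5 (move_left): buffer="mmmysmpcs" (len 9), cursors c1@2 c2@2 c4@2 c3@5, authorship 124..3...
After op 6 (move_right): buffer="mmmysmpcs" (len 9), cursors c1@3 c2@3 c4@3 c3@6, authorship 124..3...
After op 7 (insert('z')): buffer="mmmzzzysmzpcs" (len 13), cursors c1@6 c2@6 c4@6 c3@10, authorship 124124..33...
After op 8 (move_left): buffer="mmmzzzysmzpcs" (len 13), cursors c1@5 c2@5 c4@5 c3@9, authorship 124124..33...

Answer: mmmzzzysmzpcs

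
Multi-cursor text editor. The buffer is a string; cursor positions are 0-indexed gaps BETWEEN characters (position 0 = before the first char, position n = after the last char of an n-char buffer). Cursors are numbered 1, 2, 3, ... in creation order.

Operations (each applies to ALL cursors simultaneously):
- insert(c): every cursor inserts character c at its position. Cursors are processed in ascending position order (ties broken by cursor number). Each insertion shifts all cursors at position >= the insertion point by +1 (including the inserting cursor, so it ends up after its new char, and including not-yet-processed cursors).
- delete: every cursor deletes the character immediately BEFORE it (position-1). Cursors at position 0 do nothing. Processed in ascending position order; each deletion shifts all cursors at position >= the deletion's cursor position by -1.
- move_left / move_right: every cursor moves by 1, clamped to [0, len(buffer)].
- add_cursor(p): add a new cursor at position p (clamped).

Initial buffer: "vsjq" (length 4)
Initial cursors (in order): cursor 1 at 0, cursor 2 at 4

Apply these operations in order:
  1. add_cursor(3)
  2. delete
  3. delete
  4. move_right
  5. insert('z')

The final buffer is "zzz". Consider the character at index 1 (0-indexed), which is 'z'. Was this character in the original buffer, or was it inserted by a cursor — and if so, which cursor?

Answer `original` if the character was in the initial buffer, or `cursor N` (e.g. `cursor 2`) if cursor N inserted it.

After op 1 (add_cursor(3)): buffer="vsjq" (len 4), cursors c1@0 c3@3 c2@4, authorship ....
After op 2 (delete): buffer="vs" (len 2), cursors c1@0 c2@2 c3@2, authorship ..
After op 3 (delete): buffer="" (len 0), cursors c1@0 c2@0 c3@0, authorship 
After op 4 (move_right): buffer="" (len 0), cursors c1@0 c2@0 c3@0, authorship 
After op 5 (insert('z')): buffer="zzz" (len 3), cursors c1@3 c2@3 c3@3, authorship 123
Authorship (.=original, N=cursor N): 1 2 3
Index 1: author = 2

Answer: cursor 2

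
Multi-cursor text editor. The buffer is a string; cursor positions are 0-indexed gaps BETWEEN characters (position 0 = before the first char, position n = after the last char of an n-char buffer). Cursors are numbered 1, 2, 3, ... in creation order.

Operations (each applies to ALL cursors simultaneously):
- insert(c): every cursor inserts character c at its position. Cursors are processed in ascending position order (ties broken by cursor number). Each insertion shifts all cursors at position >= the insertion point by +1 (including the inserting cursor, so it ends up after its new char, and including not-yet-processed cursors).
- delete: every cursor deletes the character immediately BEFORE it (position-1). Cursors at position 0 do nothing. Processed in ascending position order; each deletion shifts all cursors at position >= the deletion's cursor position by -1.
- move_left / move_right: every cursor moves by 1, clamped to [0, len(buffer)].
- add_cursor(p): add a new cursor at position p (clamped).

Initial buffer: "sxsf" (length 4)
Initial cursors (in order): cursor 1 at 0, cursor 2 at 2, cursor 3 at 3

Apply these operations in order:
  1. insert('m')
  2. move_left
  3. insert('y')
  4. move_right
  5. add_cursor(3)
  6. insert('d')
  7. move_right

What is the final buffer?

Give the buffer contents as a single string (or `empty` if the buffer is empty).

After op 1 (insert('m')): buffer="msxmsmf" (len 7), cursors c1@1 c2@4 c3@6, authorship 1..2.3.
After op 2 (move_left): buffer="msxmsmf" (len 7), cursors c1@0 c2@3 c3@5, authorship 1..2.3.
After op 3 (insert('y')): buffer="ymsxymsymf" (len 10), cursors c1@1 c2@5 c3@8, authorship 11..22.33.
After op 4 (move_right): buffer="ymsxymsymf" (len 10), cursors c1@2 c2@6 c3@9, authorship 11..22.33.
After op 5 (add_cursor(3)): buffer="ymsxymsymf" (len 10), cursors c1@2 c4@3 c2@6 c3@9, authorship 11..22.33.
After op 6 (insert('d')): buffer="ymdsdxymdsymdf" (len 14), cursors c1@3 c4@5 c2@9 c3@13, authorship 111.4.222.333.
After op 7 (move_right): buffer="ymdsdxymdsymdf" (len 14), cursors c1@4 c4@6 c2@10 c3@14, authorship 111.4.222.333.

Answer: ymdsdxymdsymdf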